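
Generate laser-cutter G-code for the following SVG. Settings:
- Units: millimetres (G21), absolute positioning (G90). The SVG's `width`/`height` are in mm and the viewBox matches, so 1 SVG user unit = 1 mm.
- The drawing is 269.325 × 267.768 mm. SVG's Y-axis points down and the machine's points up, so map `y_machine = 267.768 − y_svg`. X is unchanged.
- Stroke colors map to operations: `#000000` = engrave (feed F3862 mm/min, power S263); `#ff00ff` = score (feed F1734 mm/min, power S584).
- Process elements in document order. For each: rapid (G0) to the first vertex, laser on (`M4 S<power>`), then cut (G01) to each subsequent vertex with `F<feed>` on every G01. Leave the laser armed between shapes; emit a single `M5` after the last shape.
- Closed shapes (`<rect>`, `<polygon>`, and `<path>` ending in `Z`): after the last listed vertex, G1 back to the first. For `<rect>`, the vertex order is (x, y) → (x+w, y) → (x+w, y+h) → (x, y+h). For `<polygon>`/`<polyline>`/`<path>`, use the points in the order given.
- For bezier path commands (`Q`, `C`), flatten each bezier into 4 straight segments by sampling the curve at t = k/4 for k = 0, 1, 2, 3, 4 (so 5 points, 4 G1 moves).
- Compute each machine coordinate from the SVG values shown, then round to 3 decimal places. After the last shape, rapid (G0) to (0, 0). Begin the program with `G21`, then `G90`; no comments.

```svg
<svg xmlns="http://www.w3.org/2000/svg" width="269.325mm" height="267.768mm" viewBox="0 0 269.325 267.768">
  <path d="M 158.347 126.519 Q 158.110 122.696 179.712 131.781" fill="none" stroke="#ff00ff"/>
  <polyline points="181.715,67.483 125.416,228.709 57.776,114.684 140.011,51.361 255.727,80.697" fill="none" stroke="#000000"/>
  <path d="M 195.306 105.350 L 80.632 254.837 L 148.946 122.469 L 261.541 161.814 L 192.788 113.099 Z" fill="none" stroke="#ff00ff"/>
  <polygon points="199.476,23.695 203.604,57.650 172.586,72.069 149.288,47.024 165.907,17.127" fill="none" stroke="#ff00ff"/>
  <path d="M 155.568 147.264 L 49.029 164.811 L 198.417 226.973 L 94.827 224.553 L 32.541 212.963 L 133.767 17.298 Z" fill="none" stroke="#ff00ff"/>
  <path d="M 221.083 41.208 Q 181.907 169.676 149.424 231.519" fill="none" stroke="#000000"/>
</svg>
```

Since the viewBox matches the mm dimensions, user units are millimetres directly. The only transform is the Y-flip y_m = 267.768 − y_svg.

Shape 1 is a quadratic bezier drawn with `<path>`. Its stroke #ff00ff means score at S584, F1734. After flipping Y the toolpath is (158.347,141.249) → (159.593,142.354) → (163.570,141.845) → (170.276,139.723) → (179.712,135.987).

Shape 2 is a open polyline drawn with `<polyline>`. Its stroke #000000 means engrave at S263, F3862. After flipping Y the toolpath is (181.715,200.285) → (125.416,39.059) → (57.776,153.084) → (140.011,216.407) → (255.727,187.071).

Shape 3 is a closed polygon drawn with `<path>`. Its stroke #ff00ff means score at S584, F1734. After flipping Y the toolpath is (195.306,162.418) → (80.632,12.931) → (148.946,145.299) → (261.541,105.954) → (192.788,154.669) → (195.306,162.418), returning to the start.

Shape 4 is a regular polygon drawn with `<polygon>`. Its stroke #ff00ff means score at S584, F1734. After flipping Y the toolpath is (199.476,244.073) → (203.604,210.118) → (172.586,195.699) → (149.288,220.744) → (165.907,250.641) → (199.476,244.073), returning to the start.

Shape 5 is a closed polygon drawn with `<path>`. Its stroke #ff00ff means score at S584, F1734. After flipping Y the toolpath is (155.568,120.504) → (49.029,102.957) → (198.417,40.795) → (94.827,43.215) → (32.541,54.805) → (133.767,250.470) → (155.568,120.504), returning to the start.

Shape 6 is a quadratic bezier drawn with `<path>`. Its stroke #000000 means engrave at S263, F3862. After flipping Y the toolpath is (221.083,226.560) → (201.913,166.490) → (183.580,114.748) → (166.084,71.335) → (149.424,36.249).

G21
G90
G0 X158.347 Y141.249
M4 S584
G01 X159.593 Y142.354 F1734
G01 X163.570 Y141.845 F1734
G01 X170.276 Y139.723 F1734
G01 X179.712 Y135.987 F1734
G0 X181.715 Y200.285
M4 S263
G01 X125.416 Y39.059 F3862
G01 X57.776 Y153.084 F3862
G01 X140.011 Y216.407 F3862
G01 X255.727 Y187.071 F3862
G0 X195.306 Y162.418
M4 S584
G01 X80.632 Y12.931 F1734
G01 X148.946 Y145.299 F1734
G01 X261.541 Y105.954 F1734
G01 X192.788 Y154.669 F1734
G01 X195.306 Y162.418 F1734
G0 X199.476 Y244.073
M4 S584
G01 X203.604 Y210.118 F1734
G01 X172.586 Y195.699 F1734
G01 X149.288 Y220.744 F1734
G01 X165.907 Y250.641 F1734
G01 X199.476 Y244.073 F1734
G0 X155.568 Y120.504
M4 S584
G01 X49.029 Y102.957 F1734
G01 X198.417 Y40.795 F1734
G01 X94.827 Y43.215 F1734
G01 X32.541 Y54.805 F1734
G01 X133.767 Y250.470 F1734
G01 X155.568 Y120.504 F1734
G0 X221.083 Y226.560
M4 S263
G01 X201.913 Y166.490 F3862
G01 X183.580 Y114.748 F3862
G01 X166.084 Y71.335 F3862
G01 X149.424 Y36.249 F3862
M5
G0 X0.000 Y0.000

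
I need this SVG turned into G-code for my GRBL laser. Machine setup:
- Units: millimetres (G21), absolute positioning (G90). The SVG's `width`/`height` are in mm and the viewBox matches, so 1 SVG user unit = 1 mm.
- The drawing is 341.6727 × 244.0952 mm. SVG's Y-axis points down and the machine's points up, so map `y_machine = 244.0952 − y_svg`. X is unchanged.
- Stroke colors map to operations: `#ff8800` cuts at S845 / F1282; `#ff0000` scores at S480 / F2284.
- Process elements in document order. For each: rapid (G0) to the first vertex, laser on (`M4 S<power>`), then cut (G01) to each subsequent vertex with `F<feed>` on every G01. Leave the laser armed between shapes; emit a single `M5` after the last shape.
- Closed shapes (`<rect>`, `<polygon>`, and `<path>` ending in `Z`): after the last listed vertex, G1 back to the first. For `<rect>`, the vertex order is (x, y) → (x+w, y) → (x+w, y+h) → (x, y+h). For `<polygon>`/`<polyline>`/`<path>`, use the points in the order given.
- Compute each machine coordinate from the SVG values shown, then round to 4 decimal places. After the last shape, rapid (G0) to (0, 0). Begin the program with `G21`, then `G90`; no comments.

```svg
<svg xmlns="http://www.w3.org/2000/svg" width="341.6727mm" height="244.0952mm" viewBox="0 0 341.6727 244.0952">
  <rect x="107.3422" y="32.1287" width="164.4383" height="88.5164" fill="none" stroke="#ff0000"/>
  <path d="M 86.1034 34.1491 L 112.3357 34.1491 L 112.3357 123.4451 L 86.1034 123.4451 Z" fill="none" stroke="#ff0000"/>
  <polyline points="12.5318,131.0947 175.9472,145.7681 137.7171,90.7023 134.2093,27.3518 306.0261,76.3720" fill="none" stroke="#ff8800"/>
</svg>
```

1 u = 1 mm; y_m = 244.0952 − y.

[1] `<rect>` rectangle, #ff0000→score S480 F2284: (107.3422,211.9665) → (271.7805,211.9665) → (271.7805,123.4501) → (107.3422,123.4501) → (107.3422,211.9665) (closed)

[2] `<path>` rectangle, #ff0000→score S480 F2284: (86.1034,209.9461) → (112.3357,209.9461) → (112.3357,120.6501) → (86.1034,120.6501) → (86.1034,209.9461) (closed)

[3] `<polyline>` open polyline, #ff8800→cut S845 F1282: (12.5318,113.0005) → (175.9472,98.3271) → (137.7171,153.3929) → (134.2093,216.7434) → (306.0261,167.7232)

G21
G90
G0 X107.3422 Y211.9665
M4 S480
G01 X271.7805 Y211.9665 F2284
G01 X271.7805 Y123.4501 F2284
G01 X107.3422 Y123.4501 F2284
G01 X107.3422 Y211.9665 F2284
G0 X86.1034 Y209.9461
M4 S480
G01 X112.3357 Y209.9461 F2284
G01 X112.3357 Y120.6501 F2284
G01 X86.1034 Y120.6501 F2284
G01 X86.1034 Y209.9461 F2284
G0 X12.5318 Y113.0005
M4 S845
G01 X175.9472 Y98.3271 F1282
G01 X137.7171 Y153.3929 F1282
G01 X134.2093 Y216.7434 F1282
G01 X306.0261 Y167.7232 F1282
M5
G0 X0.0000 Y0.0000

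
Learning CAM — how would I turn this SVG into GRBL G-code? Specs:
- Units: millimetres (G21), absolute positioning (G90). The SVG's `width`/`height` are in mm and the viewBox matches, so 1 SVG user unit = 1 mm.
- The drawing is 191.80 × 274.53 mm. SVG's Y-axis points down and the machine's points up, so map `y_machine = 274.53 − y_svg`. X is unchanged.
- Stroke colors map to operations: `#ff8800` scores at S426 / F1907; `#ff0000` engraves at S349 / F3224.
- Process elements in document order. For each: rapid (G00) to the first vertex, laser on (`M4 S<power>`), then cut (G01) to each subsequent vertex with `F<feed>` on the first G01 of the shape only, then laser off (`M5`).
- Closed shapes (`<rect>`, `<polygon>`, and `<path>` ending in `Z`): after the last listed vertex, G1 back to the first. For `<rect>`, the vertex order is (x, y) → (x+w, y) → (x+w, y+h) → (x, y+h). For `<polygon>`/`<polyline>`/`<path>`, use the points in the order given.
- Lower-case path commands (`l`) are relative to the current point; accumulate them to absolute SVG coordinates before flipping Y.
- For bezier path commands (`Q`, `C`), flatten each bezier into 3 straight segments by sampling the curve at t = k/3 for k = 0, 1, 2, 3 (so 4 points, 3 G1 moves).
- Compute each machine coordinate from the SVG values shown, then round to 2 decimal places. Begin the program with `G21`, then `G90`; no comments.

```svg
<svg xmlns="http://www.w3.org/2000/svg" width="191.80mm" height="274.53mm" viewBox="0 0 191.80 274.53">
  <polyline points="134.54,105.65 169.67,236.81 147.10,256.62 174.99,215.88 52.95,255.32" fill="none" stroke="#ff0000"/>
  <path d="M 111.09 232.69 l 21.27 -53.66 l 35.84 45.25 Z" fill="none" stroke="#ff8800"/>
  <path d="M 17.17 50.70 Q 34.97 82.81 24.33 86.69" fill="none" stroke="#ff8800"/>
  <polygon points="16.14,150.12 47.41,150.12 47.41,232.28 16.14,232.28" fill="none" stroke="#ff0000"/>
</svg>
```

1 u = 1 mm; y_m = 274.53 − y.

[1] `<polyline>` open polyline, #ff0000→engrave S349 F3224: (134.54,168.88) → (169.67,37.72) → (147.10,17.91) → (174.99,58.65) → (52.95,19.21)

[2] `<path>` regular polygon, #ff8800→score S426 F1907: (111.09,41.84) → (132.36,95.50) → (168.20,50.25) → (111.09,41.84) (closed)

[3] `<path>` quadratic bezier, #ff8800→score S426 F1907: (17.17,223.83) → (25.88,205.56) → (28.26,193.56) → (24.33,187.84)

[4] `<polygon>` rectangle, #ff0000→engrave S349 F3224: (16.14,124.41) → (47.41,124.41) → (47.41,42.25) → (16.14,42.25) → (16.14,124.41) (closed)

G21
G90
G00 X134.54 Y168.88
M4 S349
G01 X169.67 Y37.72 F3224
G01 X147.10 Y17.91
G01 X174.99 Y58.65
G01 X52.95 Y19.21
M5
G00 X111.09 Y41.84
M4 S426
G01 X132.36 Y95.50 F1907
G01 X168.20 Y50.25
G01 X111.09 Y41.84
M5
G00 X17.17 Y223.83
M4 S426
G01 X25.88 Y205.56 F1907
G01 X28.26 Y193.56
G01 X24.33 Y187.84
M5
G00 X16.14 Y124.41
M4 S349
G01 X47.41 Y124.41 F3224
G01 X47.41 Y42.25
G01 X16.14 Y42.25
G01 X16.14 Y124.41
M5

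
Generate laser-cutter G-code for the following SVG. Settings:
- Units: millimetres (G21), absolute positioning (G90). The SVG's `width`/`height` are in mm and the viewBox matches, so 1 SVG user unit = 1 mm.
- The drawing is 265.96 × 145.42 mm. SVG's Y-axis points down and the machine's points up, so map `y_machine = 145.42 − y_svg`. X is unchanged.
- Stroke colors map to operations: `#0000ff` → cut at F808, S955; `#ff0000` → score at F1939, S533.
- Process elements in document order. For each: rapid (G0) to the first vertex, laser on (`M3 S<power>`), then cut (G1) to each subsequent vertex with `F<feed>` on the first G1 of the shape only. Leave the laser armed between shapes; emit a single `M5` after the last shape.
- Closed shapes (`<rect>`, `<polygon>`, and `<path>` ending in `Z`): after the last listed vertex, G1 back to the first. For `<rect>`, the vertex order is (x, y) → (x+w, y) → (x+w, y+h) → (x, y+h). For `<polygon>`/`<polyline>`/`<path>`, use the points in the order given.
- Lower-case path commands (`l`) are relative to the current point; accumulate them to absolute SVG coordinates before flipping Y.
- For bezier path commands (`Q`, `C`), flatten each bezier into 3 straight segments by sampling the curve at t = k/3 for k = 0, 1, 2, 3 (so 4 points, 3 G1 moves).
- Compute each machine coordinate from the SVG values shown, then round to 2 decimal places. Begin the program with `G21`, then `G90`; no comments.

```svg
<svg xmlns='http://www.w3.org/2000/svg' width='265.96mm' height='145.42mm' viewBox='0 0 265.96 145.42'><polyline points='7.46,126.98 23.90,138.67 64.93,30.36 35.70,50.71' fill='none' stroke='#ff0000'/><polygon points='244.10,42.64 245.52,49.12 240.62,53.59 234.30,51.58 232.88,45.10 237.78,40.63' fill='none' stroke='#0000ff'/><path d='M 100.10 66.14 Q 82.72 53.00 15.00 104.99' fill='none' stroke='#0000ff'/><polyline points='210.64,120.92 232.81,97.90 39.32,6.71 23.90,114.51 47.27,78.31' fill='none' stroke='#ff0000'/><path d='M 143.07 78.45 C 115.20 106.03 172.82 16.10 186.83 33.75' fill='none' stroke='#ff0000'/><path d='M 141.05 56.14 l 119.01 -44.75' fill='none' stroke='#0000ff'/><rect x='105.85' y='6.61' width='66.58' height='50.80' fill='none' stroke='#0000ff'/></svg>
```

viewBox `0 0 265.96 145.42` with mm width/height → 1 unit = 1 mm. Flip: y_m = 145.42 − y_svg.

**Shape 1** — `<polyline>` open polyline, stroke `#ff0000` → score (S533, F1939). Machine vertices: (7.46,18.44) → (23.90,6.75) → (64.93,115.06) → (35.70,94.71). Open path.

**Shape 2** — `<polygon>` regular polygon, stroke `#0000ff` → cut (S955, F808). Machine vertices: (244.10,102.78) → (245.52,96.30) → (240.62,91.83) → (234.30,93.84) → (232.88,100.32) → (237.78,104.79) → (244.10,102.78). Closed: final G1 returns to the first vertex.

**Shape 3** — `<path>` quadratic bezier, stroke `#0000ff` → cut (S955, F808). Control points (SVG): P0=(100.10,66.14), P1=(82.72,53.00), P2=(15.00,104.99); sampled at t=k/3. Machine vertices: (100.10,79.28) → (82.92,80.80) → (54.55,67.85) → (15.00,40.43). Open path.

**Shape 4** — `<polyline>` open polyline, stroke `#ff0000` → score (S533, F1939). Machine vertices: (210.64,24.50) → (232.81,47.52) → (39.32,138.71) → (23.90,30.91) → (47.27,67.11). Open path.

**Shape 5** — `<path>` cubic bezier, stroke `#ff0000` → score (S533, F1939). Control points (SVG): P0=(143.07,78.45), P1=(115.20,106.03), P2=(172.82,16.10), P3=(186.83,33.75); sampled at t=k/3. Machine vertices: (143.07,66.97) → (138.92,70.22) → (163.06,101.80) → (186.83,111.67). Open path.

**Shape 6** — `<path>` line segment, stroke `#0000ff` → cut (S955, F808). Machine vertices: (141.05,89.28) → (260.06,134.03). Open path.

**Shape 7** — `<rect>` rectangle, stroke `#0000ff` → cut (S955, F808). Machine vertices: (105.85,138.81) → (172.43,138.81) → (172.43,88.01) → (105.85,88.01) → (105.85,138.81). Closed: final G1 returns to the first vertex.

G21
G90
G0 X7.46 Y18.44
M3 S533
G1 X23.90 Y6.75 F1939
G1 X64.93 Y115.06
G1 X35.70 Y94.71
G0 X244.10 Y102.78
M3 S955
G1 X245.52 Y96.30 F808
G1 X240.62 Y91.83
G1 X234.30 Y93.84
G1 X232.88 Y100.32
G1 X237.78 Y104.79
G1 X244.10 Y102.78
G0 X100.10 Y79.28
M3 S955
G1 X82.92 Y80.80 F808
G1 X54.55 Y67.85
G1 X15.00 Y40.43
G0 X210.64 Y24.50
M3 S533
G1 X232.81 Y47.52 F1939
G1 X39.32 Y138.71
G1 X23.90 Y30.91
G1 X47.27 Y67.11
G0 X143.07 Y66.97
M3 S533
G1 X138.92 Y70.22 F1939
G1 X163.06 Y101.80
G1 X186.83 Y111.67
G0 X141.05 Y89.28
M3 S955
G1 X260.06 Y134.03 F808
G0 X105.85 Y138.81
M3 S955
G1 X172.43 Y138.81 F808
G1 X172.43 Y88.01
G1 X105.85 Y88.01
G1 X105.85 Y138.81
M5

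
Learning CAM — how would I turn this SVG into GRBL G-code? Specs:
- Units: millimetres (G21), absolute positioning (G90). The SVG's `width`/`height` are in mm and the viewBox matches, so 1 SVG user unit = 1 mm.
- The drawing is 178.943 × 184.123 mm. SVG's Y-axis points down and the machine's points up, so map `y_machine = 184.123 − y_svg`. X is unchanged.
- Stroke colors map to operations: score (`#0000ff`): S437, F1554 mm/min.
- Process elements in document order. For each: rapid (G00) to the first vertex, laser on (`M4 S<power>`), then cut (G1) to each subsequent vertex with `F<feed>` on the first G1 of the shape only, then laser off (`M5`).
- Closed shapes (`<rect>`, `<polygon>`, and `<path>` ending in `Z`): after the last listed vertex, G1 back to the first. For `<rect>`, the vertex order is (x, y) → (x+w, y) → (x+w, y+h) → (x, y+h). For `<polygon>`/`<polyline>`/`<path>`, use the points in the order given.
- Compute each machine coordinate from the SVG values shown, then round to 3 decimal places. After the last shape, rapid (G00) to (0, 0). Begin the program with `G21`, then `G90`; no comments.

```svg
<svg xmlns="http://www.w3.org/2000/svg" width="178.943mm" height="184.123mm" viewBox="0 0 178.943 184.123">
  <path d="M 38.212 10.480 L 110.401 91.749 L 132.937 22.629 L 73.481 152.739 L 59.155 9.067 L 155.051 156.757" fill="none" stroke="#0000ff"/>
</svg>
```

G21
G90
G00 X38.212 Y173.643
M4 S437
G1 X110.401 Y92.374 F1554
G1 X132.937 Y161.494
G1 X73.481 Y31.384
G1 X59.155 Y175.056
G1 X155.051 Y27.366
M5
G00 X0.000 Y0.000

1 u = 1 mm; y_m = 184.123 − y.

[1] `<path>` open polyline, #0000ff→score S437 F1554: (38.212,173.643) → (110.401,92.374) → (132.937,161.494) → (73.481,31.384) → (59.155,175.056) → (155.051,27.366)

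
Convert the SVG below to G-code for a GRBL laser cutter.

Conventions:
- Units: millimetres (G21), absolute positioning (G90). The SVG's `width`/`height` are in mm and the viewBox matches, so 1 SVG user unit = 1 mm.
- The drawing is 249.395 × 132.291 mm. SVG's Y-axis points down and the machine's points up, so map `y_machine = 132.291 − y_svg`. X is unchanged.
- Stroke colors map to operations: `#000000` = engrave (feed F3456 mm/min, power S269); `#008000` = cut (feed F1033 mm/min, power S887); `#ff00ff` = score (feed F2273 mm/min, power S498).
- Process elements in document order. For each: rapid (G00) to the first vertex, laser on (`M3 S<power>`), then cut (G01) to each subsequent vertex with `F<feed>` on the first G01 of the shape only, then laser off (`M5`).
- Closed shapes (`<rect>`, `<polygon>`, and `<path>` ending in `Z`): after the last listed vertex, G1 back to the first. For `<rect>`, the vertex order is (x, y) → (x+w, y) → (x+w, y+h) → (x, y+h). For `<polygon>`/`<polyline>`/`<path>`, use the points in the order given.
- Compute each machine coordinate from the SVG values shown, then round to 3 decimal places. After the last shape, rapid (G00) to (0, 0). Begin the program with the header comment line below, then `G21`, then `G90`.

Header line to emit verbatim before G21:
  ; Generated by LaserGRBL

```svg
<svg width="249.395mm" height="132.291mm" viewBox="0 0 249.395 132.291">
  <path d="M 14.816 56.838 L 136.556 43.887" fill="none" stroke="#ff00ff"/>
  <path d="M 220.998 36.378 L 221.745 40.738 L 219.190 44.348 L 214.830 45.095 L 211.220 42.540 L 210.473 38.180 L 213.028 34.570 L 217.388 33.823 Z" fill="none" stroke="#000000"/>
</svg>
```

1 u = 1 mm; y_m = 132.291 − y.

[1] `<path>` line segment, #ff00ff→score S498 F2273: (14.816,75.453) → (136.556,88.404)

[2] `<path>` regular polygon, #000000→engrave S269 F3456: (220.998,95.913) → (221.745,91.553) → (219.190,87.943) → (214.830,87.196) → (211.220,89.751) → (210.473,94.111) → (213.028,97.721) → (217.388,98.468) → (220.998,95.913) (closed)

; Generated by LaserGRBL
G21
G90
G00 X14.816 Y75.453
M3 S498
G01 X136.556 Y88.404 F2273
M5
G00 X220.998 Y95.913
M3 S269
G01 X221.745 Y91.553 F3456
G01 X219.190 Y87.943
G01 X214.830 Y87.196
G01 X211.220 Y89.751
G01 X210.473 Y94.111
G01 X213.028 Y97.721
G01 X217.388 Y98.468
G01 X220.998 Y95.913
M5
G00 X0.000 Y0.000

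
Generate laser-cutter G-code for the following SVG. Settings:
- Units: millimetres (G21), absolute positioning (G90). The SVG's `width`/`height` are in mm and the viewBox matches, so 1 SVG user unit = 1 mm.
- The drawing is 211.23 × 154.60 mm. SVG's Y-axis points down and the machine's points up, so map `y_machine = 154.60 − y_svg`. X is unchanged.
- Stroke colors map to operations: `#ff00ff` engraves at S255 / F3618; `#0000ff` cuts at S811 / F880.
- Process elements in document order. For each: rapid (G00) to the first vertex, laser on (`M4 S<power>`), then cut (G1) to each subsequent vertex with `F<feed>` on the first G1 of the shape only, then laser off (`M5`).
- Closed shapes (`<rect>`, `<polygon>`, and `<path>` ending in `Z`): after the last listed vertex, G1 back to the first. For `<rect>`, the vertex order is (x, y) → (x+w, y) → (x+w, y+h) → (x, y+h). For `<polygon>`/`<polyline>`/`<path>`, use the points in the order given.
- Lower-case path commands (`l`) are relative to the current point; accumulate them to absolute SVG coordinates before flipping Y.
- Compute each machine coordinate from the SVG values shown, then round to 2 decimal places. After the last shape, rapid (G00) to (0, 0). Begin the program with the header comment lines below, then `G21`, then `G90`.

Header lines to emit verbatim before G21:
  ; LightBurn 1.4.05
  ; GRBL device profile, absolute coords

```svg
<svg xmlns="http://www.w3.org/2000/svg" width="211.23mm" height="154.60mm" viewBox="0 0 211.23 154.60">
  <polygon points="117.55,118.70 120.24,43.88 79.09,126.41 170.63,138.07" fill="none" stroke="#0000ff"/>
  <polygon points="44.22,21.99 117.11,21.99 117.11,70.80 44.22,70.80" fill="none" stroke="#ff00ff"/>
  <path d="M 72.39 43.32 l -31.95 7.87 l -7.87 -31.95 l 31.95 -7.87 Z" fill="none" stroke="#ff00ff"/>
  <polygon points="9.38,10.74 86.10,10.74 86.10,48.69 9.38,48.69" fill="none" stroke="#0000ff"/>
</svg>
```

Since the viewBox matches the mm dimensions, user units are millimetres directly. The only transform is the Y-flip y_m = 154.60 − y_svg.

Shape 1 is a closed polygon drawn with `<polygon>`. Its stroke #0000ff means cut at S811, F880. After flipping Y the toolpath is (117.55,35.90) → (120.24,110.72) → (79.09,28.19) → (170.63,16.53) → (117.55,35.90), returning to the start.

Shape 2 is a rectangle drawn with `<polygon>`. Its stroke #ff00ff means engrave at S255, F3618. After flipping Y the toolpath is (44.22,132.61) → (117.11,132.61) → (117.11,83.80) → (44.22,83.80) → (44.22,132.61), returning to the start.

Shape 3 is a regular polygon drawn with `<path>`. Its stroke #ff00ff means engrave at S255, F3618. After flipping Y the toolpath is (72.39,111.28) → (40.44,103.41) → (32.57,135.36) → (64.52,143.23) → (72.39,111.28), returning to the start.

Shape 4 is a rectangle drawn with `<polygon>`. Its stroke #0000ff means cut at S811, F880. After flipping Y the toolpath is (9.38,143.86) → (86.10,143.86) → (86.10,105.91) → (9.38,105.91) → (9.38,143.86), returning to the start.

; LightBurn 1.4.05
; GRBL device profile, absolute coords
G21
G90
G00 X117.55 Y35.90
M4 S811
G1 X120.24 Y110.72 F880
G1 X79.09 Y28.19
G1 X170.63 Y16.53
G1 X117.55 Y35.90
M5
G00 X44.22 Y132.61
M4 S255
G1 X117.11 Y132.61 F3618
G1 X117.11 Y83.80
G1 X44.22 Y83.80
G1 X44.22 Y132.61
M5
G00 X72.39 Y111.28
M4 S255
G1 X40.44 Y103.41 F3618
G1 X32.57 Y135.36
G1 X64.52 Y143.23
G1 X72.39 Y111.28
M5
G00 X9.38 Y143.86
M4 S811
G1 X86.10 Y143.86 F880
G1 X86.10 Y105.91
G1 X9.38 Y105.91
G1 X9.38 Y143.86
M5
G00 X0.00 Y0.00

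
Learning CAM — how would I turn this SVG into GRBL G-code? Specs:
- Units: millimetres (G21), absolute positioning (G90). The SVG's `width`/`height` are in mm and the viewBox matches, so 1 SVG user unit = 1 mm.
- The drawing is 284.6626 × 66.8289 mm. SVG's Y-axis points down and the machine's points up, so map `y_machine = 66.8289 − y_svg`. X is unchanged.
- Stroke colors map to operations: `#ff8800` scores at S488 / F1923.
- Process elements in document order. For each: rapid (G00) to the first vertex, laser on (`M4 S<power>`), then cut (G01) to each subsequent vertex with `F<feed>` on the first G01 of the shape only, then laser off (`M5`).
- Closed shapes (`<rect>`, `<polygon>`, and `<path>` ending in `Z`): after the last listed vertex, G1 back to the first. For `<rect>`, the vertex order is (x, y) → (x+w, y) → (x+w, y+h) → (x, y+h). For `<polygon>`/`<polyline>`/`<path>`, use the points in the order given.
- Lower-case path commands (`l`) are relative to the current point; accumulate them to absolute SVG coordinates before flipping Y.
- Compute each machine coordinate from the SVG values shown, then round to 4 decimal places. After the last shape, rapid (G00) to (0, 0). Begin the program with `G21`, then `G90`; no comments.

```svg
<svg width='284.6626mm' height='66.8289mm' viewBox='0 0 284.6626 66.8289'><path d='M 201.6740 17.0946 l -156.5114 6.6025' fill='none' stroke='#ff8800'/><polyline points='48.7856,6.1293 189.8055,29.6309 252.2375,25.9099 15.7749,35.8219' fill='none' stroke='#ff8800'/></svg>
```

G21
G90
G00 X201.6740 Y49.7343
M4 S488
G01 X45.1626 Y43.1318 F1923
M5
G00 X48.7856 Y60.6996
M4 S488
G01 X189.8055 Y37.1980 F1923
G01 X252.2375 Y40.9190
G01 X15.7749 Y31.0070
M5
G00 X0.0000 Y0.0000

viewBox `0 0 284.6626 66.8289` with mm width/height → 1 unit = 1 mm. Flip: y_m = 66.8289 − y_svg.

**Shape 1** — `<path>` line segment, stroke `#ff8800` → score (S488, F1923). Machine vertices: (201.6740,49.7343) → (45.1626,43.1318). Open path.

**Shape 2** — `<polyline>` open polyline, stroke `#ff8800` → score (S488, F1923). Machine vertices: (48.7856,60.6996) → (189.8055,37.1980) → (252.2375,40.9190) → (15.7749,31.0070). Open path.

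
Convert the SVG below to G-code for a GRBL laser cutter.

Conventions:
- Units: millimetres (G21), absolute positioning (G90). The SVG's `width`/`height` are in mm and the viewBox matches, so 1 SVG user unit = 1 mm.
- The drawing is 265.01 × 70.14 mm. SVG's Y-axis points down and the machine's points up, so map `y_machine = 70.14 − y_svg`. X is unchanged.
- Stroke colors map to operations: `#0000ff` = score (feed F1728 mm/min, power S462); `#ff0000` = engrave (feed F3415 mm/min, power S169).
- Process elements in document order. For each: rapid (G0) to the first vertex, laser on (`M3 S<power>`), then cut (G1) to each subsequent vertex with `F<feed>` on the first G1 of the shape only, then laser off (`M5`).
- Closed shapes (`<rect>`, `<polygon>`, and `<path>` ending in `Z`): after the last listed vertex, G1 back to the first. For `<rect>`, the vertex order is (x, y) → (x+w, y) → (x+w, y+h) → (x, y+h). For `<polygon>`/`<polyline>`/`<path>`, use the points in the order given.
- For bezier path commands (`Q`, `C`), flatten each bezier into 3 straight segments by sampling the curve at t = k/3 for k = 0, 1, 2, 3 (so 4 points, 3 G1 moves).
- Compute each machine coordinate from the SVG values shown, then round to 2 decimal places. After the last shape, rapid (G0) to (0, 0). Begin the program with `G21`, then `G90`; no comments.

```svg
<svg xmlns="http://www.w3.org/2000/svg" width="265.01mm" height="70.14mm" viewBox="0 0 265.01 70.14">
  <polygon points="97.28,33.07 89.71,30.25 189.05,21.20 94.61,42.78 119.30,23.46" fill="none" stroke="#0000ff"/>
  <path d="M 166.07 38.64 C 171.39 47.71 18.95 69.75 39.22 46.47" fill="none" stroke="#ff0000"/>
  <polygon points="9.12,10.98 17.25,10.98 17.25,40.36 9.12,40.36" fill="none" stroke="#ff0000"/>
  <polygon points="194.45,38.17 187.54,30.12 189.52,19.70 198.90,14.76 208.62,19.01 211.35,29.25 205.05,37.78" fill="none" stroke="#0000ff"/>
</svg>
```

G21
G90
G0 X97.28 Y37.07
M3 S462
G1 X89.71 Y39.89 F1728
G1 X189.05 Y48.94
G1 X94.61 Y27.36
G1 X119.30 Y46.68
G1 X97.28 Y37.07
M5
G0 X166.07 Y31.50
M3 S169
G1 X131.04 Y20.27 F3415
G1 X64.28 Y13.34
G1 X39.22 Y23.67
M5
G0 X9.12 Y59.16
M3 S169
G1 X17.25 Y59.16 F3415
G1 X17.25 Y29.78
G1 X9.12 Y29.78
G1 X9.12 Y59.16
M5
G0 X194.45 Y31.97
M3 S462
G1 X187.54 Y40.02 F1728
G1 X189.52 Y50.44
G1 X198.90 Y55.38
G1 X208.62 Y51.13
G1 X211.35 Y40.89
G1 X205.05 Y32.36
G1 X194.45 Y31.97
M5
G0 X0.00 Y0.00

viewBox `0 0 265.01 70.14` with mm width/height → 1 unit = 1 mm. Flip: y_m = 70.14 − y_svg.

**Shape 1** — `<polygon>` closed polygon, stroke `#0000ff` → score (S462, F1728). Machine vertices: (97.28,37.07) → (89.71,39.89) → (189.05,48.94) → (94.61,27.36) → (119.30,46.68) → (97.28,37.07). Closed: final G1 returns to the first vertex.

**Shape 2** — `<path>` cubic bezier, stroke `#ff0000` → engrave (S169, F3415). Control points (SVG): P0=(166.07,38.64), P1=(171.39,47.71), P2=(18.95,69.75), P3=(39.22,46.47); sampled at t=k/3. Machine vertices: (166.07,31.50) → (131.04,20.27) → (64.28,13.34) → (39.22,23.67). Open path.

**Shape 3** — `<polygon>` rectangle, stroke `#ff0000` → engrave (S169, F3415). Machine vertices: (9.12,59.16) → (17.25,59.16) → (17.25,29.78) → (9.12,29.78) → (9.12,59.16). Closed: final G1 returns to the first vertex.

**Shape 4** — `<polygon>` regular polygon, stroke `#0000ff` → score (S462, F1728). Machine vertices: (194.45,31.97) → (187.54,40.02) → (189.52,50.44) → (198.90,55.38) → (208.62,51.13) → (211.35,40.89) → (205.05,32.36) → (194.45,31.97). Closed: final G1 returns to the first vertex.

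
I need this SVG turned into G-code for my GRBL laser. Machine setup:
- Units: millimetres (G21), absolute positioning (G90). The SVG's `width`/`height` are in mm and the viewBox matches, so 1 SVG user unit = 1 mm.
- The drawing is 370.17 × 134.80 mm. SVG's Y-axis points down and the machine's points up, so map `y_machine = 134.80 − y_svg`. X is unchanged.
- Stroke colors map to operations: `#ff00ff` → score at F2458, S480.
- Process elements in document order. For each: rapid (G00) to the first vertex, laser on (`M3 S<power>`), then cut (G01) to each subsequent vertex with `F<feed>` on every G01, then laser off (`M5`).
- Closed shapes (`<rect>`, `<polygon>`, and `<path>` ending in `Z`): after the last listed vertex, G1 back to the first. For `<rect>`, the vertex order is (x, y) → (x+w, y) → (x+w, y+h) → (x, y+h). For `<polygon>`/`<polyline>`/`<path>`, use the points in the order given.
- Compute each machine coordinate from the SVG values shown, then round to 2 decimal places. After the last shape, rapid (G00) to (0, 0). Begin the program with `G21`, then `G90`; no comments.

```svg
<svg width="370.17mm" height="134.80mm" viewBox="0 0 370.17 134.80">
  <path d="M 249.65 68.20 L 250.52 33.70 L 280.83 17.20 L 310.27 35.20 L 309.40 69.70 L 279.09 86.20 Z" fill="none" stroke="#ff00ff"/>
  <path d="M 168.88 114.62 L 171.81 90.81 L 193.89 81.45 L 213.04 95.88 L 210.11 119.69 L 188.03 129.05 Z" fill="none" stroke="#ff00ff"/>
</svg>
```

viewBox `0 0 370.17 134.80` with mm width/height → 1 unit = 1 mm. Flip: y_m = 134.80 − y_svg.

**Shape 1** — `<path>` regular polygon, stroke `#ff00ff` → score (S480, F2458). Machine vertices: (249.65,66.60) → (250.52,101.10) → (280.83,117.60) → (310.27,99.60) → (309.40,65.10) → (279.09,48.60) → (249.65,66.60). Closed: final G1 returns to the first vertex.

**Shape 2** — `<path>` regular polygon, stroke `#ff00ff` → score (S480, F2458). Machine vertices: (168.88,20.18) → (171.81,43.99) → (193.89,53.35) → (213.04,38.92) → (210.11,15.11) → (188.03,5.75) → (168.88,20.18). Closed: final G1 returns to the first vertex.

G21
G90
G00 X249.65 Y66.60
M3 S480
G01 X250.52 Y101.10 F2458
G01 X280.83 Y117.60 F2458
G01 X310.27 Y99.60 F2458
G01 X309.40 Y65.10 F2458
G01 X279.09 Y48.60 F2458
G01 X249.65 Y66.60 F2458
M5
G00 X168.88 Y20.18
M3 S480
G01 X171.81 Y43.99 F2458
G01 X193.89 Y53.35 F2458
G01 X213.04 Y38.92 F2458
G01 X210.11 Y15.11 F2458
G01 X188.03 Y5.75 F2458
G01 X168.88 Y20.18 F2458
M5
G00 X0.00 Y0.00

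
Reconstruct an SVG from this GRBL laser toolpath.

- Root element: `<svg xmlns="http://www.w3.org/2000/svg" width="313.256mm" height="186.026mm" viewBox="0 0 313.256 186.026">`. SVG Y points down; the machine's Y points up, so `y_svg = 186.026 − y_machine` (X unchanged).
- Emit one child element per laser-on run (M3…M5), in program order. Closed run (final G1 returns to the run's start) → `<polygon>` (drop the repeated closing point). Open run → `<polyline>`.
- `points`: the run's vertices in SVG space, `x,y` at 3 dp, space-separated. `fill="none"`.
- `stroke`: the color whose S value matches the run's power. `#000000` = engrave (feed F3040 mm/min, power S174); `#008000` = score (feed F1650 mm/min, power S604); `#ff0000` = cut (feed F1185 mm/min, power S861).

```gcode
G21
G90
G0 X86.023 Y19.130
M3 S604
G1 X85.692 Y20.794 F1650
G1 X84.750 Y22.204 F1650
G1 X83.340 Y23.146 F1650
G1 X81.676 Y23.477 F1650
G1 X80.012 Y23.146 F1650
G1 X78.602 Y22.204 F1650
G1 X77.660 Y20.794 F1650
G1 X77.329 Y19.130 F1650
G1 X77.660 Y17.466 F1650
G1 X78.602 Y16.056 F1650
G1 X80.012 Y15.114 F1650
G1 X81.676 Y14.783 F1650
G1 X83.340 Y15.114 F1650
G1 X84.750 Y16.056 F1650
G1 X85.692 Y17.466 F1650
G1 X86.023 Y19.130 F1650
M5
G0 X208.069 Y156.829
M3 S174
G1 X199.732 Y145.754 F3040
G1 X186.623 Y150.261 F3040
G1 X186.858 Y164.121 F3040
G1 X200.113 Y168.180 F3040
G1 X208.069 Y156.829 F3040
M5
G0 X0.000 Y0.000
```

<svg xmlns="http://www.w3.org/2000/svg" width="313.256mm" height="186.026mm" viewBox="0 0 313.256 186.026">
  <polygon points="86.023,166.896 85.692,165.232 84.750,163.822 83.340,162.880 81.676,162.549 80.012,162.880 78.602,163.822 77.660,165.232 77.329,166.896 77.660,168.560 78.602,169.970 80.012,170.912 81.676,171.243 83.340,170.912 84.750,169.970 85.692,168.560" fill="none" stroke="#008000"/>
  <polygon points="208.069,29.197 199.732,40.272 186.623,35.765 186.858,21.905 200.113,17.846" fill="none" stroke="#000000"/>
</svg>

Machine Y-up, SVG Y-down with viewBox height 186.026, so y_svg = 186.026 − y_machine; X carries over.

Run 1: power S604 maps to stroke `#008000` (score). The run returns to its start, so emit a `<polygon>` with points (Y-flipped): 86.023,166.896 85.692,165.232 84.750,163.822 83.340,162.880 81.676,162.549 80.012,162.880 78.602,163.822 77.660,165.232 77.329,166.896 77.660,168.560 78.602,169.970 80.012,170.912 81.676,171.243 83.340,170.912 84.750,169.970 85.692,168.560.

Run 2: S174 ⇒ engrave layer `#000000`. The run returns to its start, so emit a `<polygon>` with points (Y-flipped): 208.069,29.197 199.732,40.272 186.623,35.765 186.858,21.905 200.113,17.846.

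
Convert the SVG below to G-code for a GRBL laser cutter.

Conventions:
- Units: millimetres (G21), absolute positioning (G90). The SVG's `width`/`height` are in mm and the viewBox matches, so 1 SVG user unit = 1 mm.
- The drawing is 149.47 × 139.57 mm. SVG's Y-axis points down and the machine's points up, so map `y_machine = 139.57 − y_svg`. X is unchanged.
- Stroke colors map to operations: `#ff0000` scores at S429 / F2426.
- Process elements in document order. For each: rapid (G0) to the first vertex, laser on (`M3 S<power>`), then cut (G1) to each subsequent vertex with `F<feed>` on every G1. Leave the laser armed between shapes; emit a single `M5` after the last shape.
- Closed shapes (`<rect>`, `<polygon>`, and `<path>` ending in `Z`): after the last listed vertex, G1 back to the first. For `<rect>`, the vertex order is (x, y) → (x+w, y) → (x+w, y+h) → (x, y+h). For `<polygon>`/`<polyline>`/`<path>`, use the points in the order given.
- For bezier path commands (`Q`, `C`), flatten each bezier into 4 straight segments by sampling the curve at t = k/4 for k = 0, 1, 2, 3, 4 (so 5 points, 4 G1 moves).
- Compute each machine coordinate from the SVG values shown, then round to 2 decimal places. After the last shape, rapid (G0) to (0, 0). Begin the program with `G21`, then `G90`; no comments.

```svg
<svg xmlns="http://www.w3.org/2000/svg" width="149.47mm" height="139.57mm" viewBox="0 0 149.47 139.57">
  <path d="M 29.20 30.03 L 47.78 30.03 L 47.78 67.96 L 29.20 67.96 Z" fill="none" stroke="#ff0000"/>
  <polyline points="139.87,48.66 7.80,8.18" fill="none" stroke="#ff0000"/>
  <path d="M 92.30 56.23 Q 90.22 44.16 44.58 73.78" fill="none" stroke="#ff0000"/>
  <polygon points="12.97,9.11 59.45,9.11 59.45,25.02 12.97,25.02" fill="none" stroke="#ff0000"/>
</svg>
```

Since the viewBox matches the mm dimensions, user units are millimetres directly. The only transform is the Y-flip y_m = 139.57 − y_svg.

Shape 1 is a rectangle drawn with `<path>`. Its stroke #ff0000 means score at S429, F2426. After flipping Y the toolpath is (29.20,109.54) → (47.78,109.54) → (47.78,71.61) → (29.20,71.61) → (29.20,109.54), returning to the start.

Shape 2 is a line segment drawn with `<polyline>`. Its stroke #ff0000 means score at S429, F2426. After flipping Y the toolpath is (139.87,90.91) → (7.80,131.39).

Shape 3 is a quadratic bezier drawn with `<path>`. Its stroke #ff0000 means score at S429, F2426. After flipping Y the toolpath is (92.30,83.34) → (88.54,86.77) → (79.33,84.99) → (64.68,77.99) → (44.58,65.79).

Shape 4 is a rectangle drawn with `<polygon>`. Its stroke #ff0000 means score at S429, F2426. After flipping Y the toolpath is (12.97,130.46) → (59.45,130.46) → (59.45,114.55) → (12.97,114.55) → (12.97,130.46), returning to the start.

G21
G90
G0 X29.20 Y109.54
M3 S429
G1 X47.78 Y109.54 F2426
G1 X47.78 Y71.61 F2426
G1 X29.20 Y71.61 F2426
G1 X29.20 Y109.54 F2426
G0 X139.87 Y90.91
M3 S429
G1 X7.80 Y131.39 F2426
G0 X92.30 Y83.34
M3 S429
G1 X88.54 Y86.77 F2426
G1 X79.33 Y84.99 F2426
G1 X64.68 Y77.99 F2426
G1 X44.58 Y65.79 F2426
G0 X12.97 Y130.46
M3 S429
G1 X59.45 Y130.46 F2426
G1 X59.45 Y114.55 F2426
G1 X12.97 Y114.55 F2426
G1 X12.97 Y130.46 F2426
M5
G0 X0.00 Y0.00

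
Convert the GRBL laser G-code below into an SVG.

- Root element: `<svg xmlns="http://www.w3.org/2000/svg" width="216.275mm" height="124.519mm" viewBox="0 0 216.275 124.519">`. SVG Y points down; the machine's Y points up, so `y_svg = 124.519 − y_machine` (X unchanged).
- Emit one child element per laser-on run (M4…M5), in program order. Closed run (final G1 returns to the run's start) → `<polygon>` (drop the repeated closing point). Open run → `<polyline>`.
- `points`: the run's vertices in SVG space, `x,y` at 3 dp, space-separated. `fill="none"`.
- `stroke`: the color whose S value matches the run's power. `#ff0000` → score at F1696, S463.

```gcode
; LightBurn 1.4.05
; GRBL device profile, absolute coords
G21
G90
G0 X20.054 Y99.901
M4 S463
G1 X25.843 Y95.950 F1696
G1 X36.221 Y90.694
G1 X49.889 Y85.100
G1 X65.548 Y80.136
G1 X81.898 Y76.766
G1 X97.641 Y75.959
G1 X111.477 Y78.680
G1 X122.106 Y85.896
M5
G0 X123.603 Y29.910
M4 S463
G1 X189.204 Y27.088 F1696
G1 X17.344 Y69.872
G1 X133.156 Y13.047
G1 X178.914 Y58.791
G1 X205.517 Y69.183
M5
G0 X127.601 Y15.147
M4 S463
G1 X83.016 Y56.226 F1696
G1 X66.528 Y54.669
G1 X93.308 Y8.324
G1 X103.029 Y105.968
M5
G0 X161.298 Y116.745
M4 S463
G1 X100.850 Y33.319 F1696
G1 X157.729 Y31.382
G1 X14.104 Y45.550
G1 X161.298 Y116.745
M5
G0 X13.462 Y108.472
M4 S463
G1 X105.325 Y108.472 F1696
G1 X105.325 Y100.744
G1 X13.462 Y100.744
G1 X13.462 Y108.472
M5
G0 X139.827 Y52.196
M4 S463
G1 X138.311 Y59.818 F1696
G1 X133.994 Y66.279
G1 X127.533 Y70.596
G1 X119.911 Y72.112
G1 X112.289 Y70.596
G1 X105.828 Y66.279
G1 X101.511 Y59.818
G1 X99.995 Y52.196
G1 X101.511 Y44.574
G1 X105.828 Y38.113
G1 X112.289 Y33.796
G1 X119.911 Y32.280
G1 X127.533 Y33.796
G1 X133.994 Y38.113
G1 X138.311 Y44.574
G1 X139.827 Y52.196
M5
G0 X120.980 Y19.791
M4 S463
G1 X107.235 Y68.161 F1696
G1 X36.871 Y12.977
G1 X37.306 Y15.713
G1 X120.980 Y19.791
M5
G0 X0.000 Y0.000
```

Each laser-on run becomes one SVG element. Flip Y back into SVG space with y_svg = 124.519 − y_machine. Every run uses S463, so all elements get stroke `#ff0000` (score).

Run 1: The run is open, so emit a `<polyline>` with points (Y-flipped): 20.054,24.618 25.843,28.569 36.221,33.825 49.889,39.419 65.548,44.383 81.898,47.753 97.641,48.560 111.477,45.839 122.106,38.623.

Run 2: The run is open, so emit a `<polyline>` with points (Y-flipped): 123.603,94.609 189.204,97.431 17.344,54.647 133.156,111.472 178.914,65.728 205.517,55.336.

Run 3: The run is open, so emit a `<polyline>` with points (Y-flipped): 127.601,109.372 83.016,68.293 66.528,69.850 93.308,116.195 103.029,18.551.

Run 4: The run returns to its start, so emit a `<polygon>` with points (Y-flipped): 161.298,7.774 100.850,91.200 157.729,93.137 14.104,78.969.

Run 5: The run returns to its start, so emit a `<polygon>` with points (Y-flipped): 13.462,16.047 105.325,16.047 105.325,23.775 13.462,23.775.

Run 6: The run returns to its start, so emit a `<polygon>` with points (Y-flipped): 139.827,72.323 138.311,64.701 133.994,58.240 127.533,53.923 119.911,52.407 112.289,53.923 105.828,58.240 101.511,64.701 99.995,72.323 101.511,79.945 105.828,86.406 112.289,90.723 119.911,92.239 127.533,90.723 133.994,86.406 138.311,79.945.

Run 7: The run returns to its start, so emit a `<polygon>` with points (Y-flipped): 120.980,104.728 107.235,56.358 36.871,111.542 37.306,108.806.

<svg xmlns="http://www.w3.org/2000/svg" width="216.275mm" height="124.519mm" viewBox="0 0 216.275 124.519">
  <polyline points="20.054,24.618 25.843,28.569 36.221,33.825 49.889,39.419 65.548,44.383 81.898,47.753 97.641,48.560 111.477,45.839 122.106,38.623" fill="none" stroke="#ff0000"/>
  <polyline points="123.603,94.609 189.204,97.431 17.344,54.647 133.156,111.472 178.914,65.728 205.517,55.336" fill="none" stroke="#ff0000"/>
  <polyline points="127.601,109.372 83.016,68.293 66.528,69.850 93.308,116.195 103.029,18.551" fill="none" stroke="#ff0000"/>
  <polygon points="161.298,7.774 100.850,91.200 157.729,93.137 14.104,78.969" fill="none" stroke="#ff0000"/>
  <polygon points="13.462,16.047 105.325,16.047 105.325,23.775 13.462,23.775" fill="none" stroke="#ff0000"/>
  <polygon points="139.827,72.323 138.311,64.701 133.994,58.240 127.533,53.923 119.911,52.407 112.289,53.923 105.828,58.240 101.511,64.701 99.995,72.323 101.511,79.945 105.828,86.406 112.289,90.723 119.911,92.239 127.533,90.723 133.994,86.406 138.311,79.945" fill="none" stroke="#ff0000"/>
  <polygon points="120.980,104.728 107.235,56.358 36.871,111.542 37.306,108.806" fill="none" stroke="#ff0000"/>
</svg>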